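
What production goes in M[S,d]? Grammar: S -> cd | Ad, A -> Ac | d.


For [S, d]: 'd' ∈ FIRST(Ad)
Entry: S -> Ad


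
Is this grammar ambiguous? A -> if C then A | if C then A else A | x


dangling else: 'if C then if C then x else x' parses two ways
Ambiguous


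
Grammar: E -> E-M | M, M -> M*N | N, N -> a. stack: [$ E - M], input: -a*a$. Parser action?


handle 'E-M' on top; lookahead ∈ FOLLOW(E) = {-, $}
Action: reduce (E -> E-M)


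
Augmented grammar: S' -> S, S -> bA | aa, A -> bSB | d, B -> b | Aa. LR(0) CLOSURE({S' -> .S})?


Start: S' -> .S
For each item with dot before a nonterminal B, add B -> .γ for every B-production
Closure: [S' -> .S, S -> .bA, S -> .aa]


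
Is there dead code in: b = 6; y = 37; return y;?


b is assigned but never read
Dead: 'b = 6'


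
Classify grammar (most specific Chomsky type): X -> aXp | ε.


Single nonterminal LHS, but a^n p^n is not regular
Classification: Type 2 (Context-Free)


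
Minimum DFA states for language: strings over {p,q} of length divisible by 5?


Track length mod 5: states 0..4, accept at 0
Minimal DFA: 5 states


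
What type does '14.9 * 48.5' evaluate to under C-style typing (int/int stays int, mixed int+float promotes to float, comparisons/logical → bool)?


Operand types: float * float
Rule: mixed int/float promotes to float; int/int stays int
Result type: float


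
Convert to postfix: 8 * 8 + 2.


Left to right (same or higher precedence on left)
Postfix: 8 8 * 2 +


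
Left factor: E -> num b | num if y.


Common prefix: 'num'
Factored: E -> num E', E' -> b | if y


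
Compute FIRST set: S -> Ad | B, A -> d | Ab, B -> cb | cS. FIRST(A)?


Per alternative of A: FIRST(d) = {d}; FIRST(Ab) = {d}
FIRST(A) = {d}


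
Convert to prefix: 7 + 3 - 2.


left-to-right (same/higher precedence on left): tree is (- (+ 7 3) 2)
Prefix: - + 7 3 2


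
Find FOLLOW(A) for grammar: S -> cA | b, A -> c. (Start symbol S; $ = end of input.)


$ ∈ FOLLOW(S). For each A -> αBβ: add FIRST(β)\{ε} to FOLLOW(B); if β nullable, add FOLLOW(A).
FOLLOW(A) = {$}


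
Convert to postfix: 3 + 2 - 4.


Left to right (same or higher precedence on left)
Postfix: 3 2 + 4 -


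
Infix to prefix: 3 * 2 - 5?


left-to-right (same/higher precedence on left): tree is (- (* 3 2) 5)
Prefix: - * 3 2 5


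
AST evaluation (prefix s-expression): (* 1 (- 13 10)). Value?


Evaluate inner: (- 13 10) = 3
Evaluate root: (* 1 3) = 3
Result: 3


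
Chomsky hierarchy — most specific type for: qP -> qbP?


LHS has context (more than one symbol) and |LHS| ≤ |RHS|
Classification: Type 1 (Context-Sensitive)


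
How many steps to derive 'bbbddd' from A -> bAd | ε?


Derivation: A => bAd => bbAdd => bbbAddd => bbbddd
Steps: 4


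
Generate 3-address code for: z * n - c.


Break into single-operator statements:
t1 = z * n
t2 = t1 - c


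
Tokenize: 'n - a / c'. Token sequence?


Scan left to right, longest-match per lexeme
Tokens: ID(n), OP(-), ID(a), OP(/), ID(c)


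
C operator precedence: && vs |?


'|' is bitwise OR (level 3); '&&' is logical AND (level 2)
Higher level binds tighter
'|' has higher precedence than '&&'


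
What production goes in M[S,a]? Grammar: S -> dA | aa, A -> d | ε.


For [S, a]: 'a' ∈ FIRST(aa)
Entry: S -> aa


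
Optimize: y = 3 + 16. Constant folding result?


3 + 16 = 19 at compile time
Optimized: y = 19


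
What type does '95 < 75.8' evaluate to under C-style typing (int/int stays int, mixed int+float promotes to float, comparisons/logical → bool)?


Operand types: int < float
Rule: comparison yields bool
Result type: bool


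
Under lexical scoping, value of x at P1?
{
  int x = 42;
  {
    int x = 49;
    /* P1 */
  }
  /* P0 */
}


x declared in the same block as P1
x = 49


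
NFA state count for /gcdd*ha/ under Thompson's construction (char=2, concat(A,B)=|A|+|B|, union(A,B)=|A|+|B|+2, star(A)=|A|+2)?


Syntax tree has 6 char leaf(s), 0 union(s), 1 star(s)
chars contribute 6×2 = 12; each union adds +2; each star adds +2
Total: 12 + 0 + 2 = 14 states


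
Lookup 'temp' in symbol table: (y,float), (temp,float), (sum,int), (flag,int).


Lookup 'temp' → type float


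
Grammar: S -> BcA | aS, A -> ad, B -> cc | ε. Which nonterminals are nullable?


A nonterminal is nullable iff some alternative derives ε (directly, or every symbol in it is nullable)
Nullable: {B}


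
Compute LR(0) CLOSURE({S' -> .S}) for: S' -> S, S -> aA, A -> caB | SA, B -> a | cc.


Start: S' -> .S
For each item with dot before a nonterminal B, add B -> .γ for every B-production
Closure: [S' -> .S, S -> .aA]


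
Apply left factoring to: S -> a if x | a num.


Common prefix: 'a'
Factored: S -> a S', S' -> if x | num


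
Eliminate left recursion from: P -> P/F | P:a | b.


Left-recursive alternatives: P/F, P:a; non-recursive: b
Introduce P': P -> bP', P' -> /FP' | :aP' | ε


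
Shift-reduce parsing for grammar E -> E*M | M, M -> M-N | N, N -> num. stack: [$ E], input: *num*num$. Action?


shift '*' to continue E -> E*M
Action: shift


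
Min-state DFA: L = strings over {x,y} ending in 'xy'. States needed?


Track the longest suffix of input matching a prefix of 'xy': 3 classes (prefixes of length 0..2)
Minimal DFA: 3 states


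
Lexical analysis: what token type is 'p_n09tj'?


Pattern: letter/underscore followed by alphanumerics, not a keyword
Type: IDENTIFIER


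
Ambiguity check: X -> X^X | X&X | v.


'v^v&v' has two parse trees (no precedence encoded between ^ and &)
Ambiguous


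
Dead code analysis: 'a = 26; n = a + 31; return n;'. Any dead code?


a is read by n's definition; n is returned
No dead code


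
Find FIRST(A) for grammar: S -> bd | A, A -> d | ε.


Per alternative of A: FIRST(d) = {d}; FIRST(ε) = {ε}
FIRST(A) = {d, ε}


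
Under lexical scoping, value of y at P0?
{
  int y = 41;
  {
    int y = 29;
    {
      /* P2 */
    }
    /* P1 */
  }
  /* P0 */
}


y declared in the same block as P0
y = 41


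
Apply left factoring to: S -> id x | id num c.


Common prefix: 'id'
Factored: S -> id S', S' -> x | num c


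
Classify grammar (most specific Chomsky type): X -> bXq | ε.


Single nonterminal LHS, but b^n q^n is not regular
Classification: Type 2 (Context-Free)


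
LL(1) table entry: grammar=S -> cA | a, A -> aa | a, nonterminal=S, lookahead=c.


For [S, c]: 'c' ∈ FIRST(cA)
Entry: S -> cA


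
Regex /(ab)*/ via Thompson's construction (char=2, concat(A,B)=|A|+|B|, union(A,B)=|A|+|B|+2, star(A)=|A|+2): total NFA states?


Syntax tree has 2 char leaf(s), 0 union(s), 1 star(s)
chars contribute 2×2 = 4; each union adds +2; each star adds +2
Total: 4 + 0 + 2 = 6 states


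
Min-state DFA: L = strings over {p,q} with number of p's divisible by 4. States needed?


Track (count of p) mod 4: states 0..3, accept at 0
Minimal DFA: 4 states


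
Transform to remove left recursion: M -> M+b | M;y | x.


Left-recursive alternatives: M+b, M;y; non-recursive: x
Introduce M': M -> xM', M' -> +bM' | ;yM' | ε


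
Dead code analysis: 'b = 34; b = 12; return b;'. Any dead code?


first assignment to b is overwritten before any read
Dead: 'b = 34'


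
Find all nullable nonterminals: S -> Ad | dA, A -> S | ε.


A nonterminal is nullable iff some alternative derives ε (directly, or every symbol in it is nullable)
Nullable: {A}


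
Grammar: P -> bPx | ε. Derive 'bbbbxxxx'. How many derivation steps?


Derivation: P => bPx => bbPxx => bbbPxxx => bbbbPxxxx => bbbbxxxx
Steps: 5


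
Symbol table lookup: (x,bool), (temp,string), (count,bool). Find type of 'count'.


Lookup 'count' → type bool


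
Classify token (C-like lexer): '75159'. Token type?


Pattern: digits only
Type: INTEGER_LITERAL


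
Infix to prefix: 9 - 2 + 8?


left-to-right (same/higher precedence on left): tree is (+ (- 9 2) 8)
Prefix: + - 9 2 8


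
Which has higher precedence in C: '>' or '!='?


'>' is relational (level 7); '!=' is equality (level 6)
Higher level binds tighter
'>' has higher precedence than '!='


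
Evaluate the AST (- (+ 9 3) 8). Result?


Evaluate inner: (+ 9 3) = 12
Evaluate root: (- 12 8) = 4
Result: 4


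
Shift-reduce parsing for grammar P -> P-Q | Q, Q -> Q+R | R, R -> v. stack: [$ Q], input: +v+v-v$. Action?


shift '+' to continue Q -> Q+R
Action: shift


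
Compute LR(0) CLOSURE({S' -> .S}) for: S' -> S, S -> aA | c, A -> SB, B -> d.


Start: S' -> .S
For each item with dot before a nonterminal B, add B -> .γ for every B-production
Closure: [S' -> .S, S -> .aA, S -> .c]


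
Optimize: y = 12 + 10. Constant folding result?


12 + 10 = 22 at compile time
Optimized: y = 22


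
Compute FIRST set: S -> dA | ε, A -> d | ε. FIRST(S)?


Per alternative of S: FIRST(dA) = {d}; FIRST(ε) = {ε}
FIRST(S) = {d, ε}


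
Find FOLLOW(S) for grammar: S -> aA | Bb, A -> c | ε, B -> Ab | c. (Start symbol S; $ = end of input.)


$ ∈ FOLLOW(S). For each A -> αBβ: add FIRST(β)\{ε} to FOLLOW(B); if β nullable, add FOLLOW(A).
FOLLOW(S) = {$}


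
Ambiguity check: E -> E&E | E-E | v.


'v&v-v' has two parse trees (no precedence encoded between & and -)
Ambiguous


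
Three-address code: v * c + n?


Break into single-operator statements:
t1 = v * c
t2 = t1 + n


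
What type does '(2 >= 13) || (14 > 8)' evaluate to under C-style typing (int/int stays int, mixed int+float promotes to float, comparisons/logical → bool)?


Operand types: bool || bool
Rule: logical operators take bool operands and yield bool
Result type: bool


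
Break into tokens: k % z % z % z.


Scan left to right, longest-match per lexeme
Tokens: ID(k), OP(%), ID(z), OP(%), ID(z), OP(%), ID(z)


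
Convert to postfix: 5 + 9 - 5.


Left to right (same or higher precedence on left)
Postfix: 5 9 + 5 -


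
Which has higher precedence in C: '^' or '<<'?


'<<' is shift (level 8); '^' is bitwise XOR (level 4)
Higher level binds tighter
'<<' has higher precedence than '^'


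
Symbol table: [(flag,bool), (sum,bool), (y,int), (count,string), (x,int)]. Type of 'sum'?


Lookup 'sum' → type bool


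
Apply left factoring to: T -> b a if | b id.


Common prefix: 'b'
Factored: T -> b T', T' -> a if | id


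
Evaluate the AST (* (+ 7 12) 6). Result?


Evaluate inner: (+ 7 12) = 19
Evaluate root: (* 19 6) = 114
Result: 114


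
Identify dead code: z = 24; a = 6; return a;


z is assigned but never read
Dead: 'z = 24'


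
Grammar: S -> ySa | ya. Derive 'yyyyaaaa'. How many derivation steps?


Derivation: S => ySa => yySaa => yyySaaa => yyyyaaaa
Steps: 4


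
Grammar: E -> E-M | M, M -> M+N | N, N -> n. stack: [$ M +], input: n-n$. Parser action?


no handle; shift 'n'
Action: shift


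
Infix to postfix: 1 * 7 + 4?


Left to right (same or higher precedence on left)
Postfix: 1 7 * 4 +


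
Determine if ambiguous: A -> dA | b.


right-linear, alternatives start with distinct terminals 'd' vs 'b': unique leftmost derivation
Unambiguous


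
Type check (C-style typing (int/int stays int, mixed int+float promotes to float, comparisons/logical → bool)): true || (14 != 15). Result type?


Operand types: bool || bool
Rule: logical operators take bool operands and yield bool
Result type: bool


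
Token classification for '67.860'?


Pattern: digits with a decimal point
Type: FLOAT_LITERAL


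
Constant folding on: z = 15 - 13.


15 - 13 = 2 at compile time
Optimized: z = 2


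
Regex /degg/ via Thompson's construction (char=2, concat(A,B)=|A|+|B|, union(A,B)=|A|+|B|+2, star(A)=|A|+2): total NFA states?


Syntax tree has 4 char leaf(s), 0 union(s), 0 star(s)
chars contribute 4×2 = 8; each union adds +2; each star adds +2
Total: 8 + 0 + 0 = 8 states


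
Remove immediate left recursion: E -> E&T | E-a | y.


Left-recursive alternatives: E&T, E-a; non-recursive: y
Introduce E': E -> yE', E' -> &TE' | -aE' | ε


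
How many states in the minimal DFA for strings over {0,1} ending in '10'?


Track the longest suffix of input matching a prefix of '10': 3 classes (prefixes of length 0..2)
Minimal DFA: 3 states


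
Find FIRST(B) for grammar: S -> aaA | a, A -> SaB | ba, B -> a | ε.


Per alternative of B: FIRST(a) = {a}; FIRST(ε) = {ε}
FIRST(B) = {a, ε}


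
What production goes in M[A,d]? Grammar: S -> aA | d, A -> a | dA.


For [A, d]: 'd' ∈ FIRST(dA)
Entry: A -> dA


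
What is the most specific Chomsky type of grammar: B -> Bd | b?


Left-linear: every RHS is a terminal or one nonterminal followed by a terminal
Classification: Type 3 (Regular)


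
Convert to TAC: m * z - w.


Break into single-operator statements:
t1 = m * z
t2 = t1 - w


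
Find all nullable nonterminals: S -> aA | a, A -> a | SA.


A nonterminal is nullable iff some alternative derives ε (directly, or every symbol in it is nullable)
Nullable: {}


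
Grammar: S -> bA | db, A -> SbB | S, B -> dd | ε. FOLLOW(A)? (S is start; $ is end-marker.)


$ ∈ FOLLOW(S). For each A -> αBβ: add FIRST(β)\{ε} to FOLLOW(B); if β nullable, add FOLLOW(A).
FOLLOW(A) = {$, b}


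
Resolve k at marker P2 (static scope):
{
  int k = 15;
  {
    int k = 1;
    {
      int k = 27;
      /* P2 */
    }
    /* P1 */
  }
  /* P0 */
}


k declared in the same block as P2
k = 27


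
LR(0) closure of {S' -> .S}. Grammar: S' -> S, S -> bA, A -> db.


Start: S' -> .S
For each item with dot before a nonterminal B, add B -> .γ for every B-production
Closure: [S' -> .S, S -> .bA]


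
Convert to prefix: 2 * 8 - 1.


left-to-right (same/higher precedence on left): tree is (- (* 2 8) 1)
Prefix: - * 2 8 1


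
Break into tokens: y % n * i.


Scan left to right, longest-match per lexeme
Tokens: ID(y), OP(%), ID(n), OP(*), ID(i)


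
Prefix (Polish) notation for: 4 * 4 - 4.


left-to-right (same/higher precedence on left): tree is (- (* 4 4) 4)
Prefix: - * 4 4 4


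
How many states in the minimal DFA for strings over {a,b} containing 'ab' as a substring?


KMP-style automaton: 2 progress states + 1 absorbing accept = 3
Minimal DFA: 3 states


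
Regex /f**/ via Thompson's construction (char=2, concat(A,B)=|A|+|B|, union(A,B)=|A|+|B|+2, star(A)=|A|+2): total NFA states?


Syntax tree has 1 char leaf(s), 0 union(s), 2 star(s)
chars contribute 1×2 = 2; each union adds +2; each star adds +2
Total: 2 + 0 + 4 = 6 states


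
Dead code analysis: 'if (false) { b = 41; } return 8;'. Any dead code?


condition is constant false, so the whole block is unreachable
Dead: 'if (false) { b = 41; }'


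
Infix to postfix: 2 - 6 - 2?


Left to right (same or higher precedence on left)
Postfix: 2 6 - 2 -


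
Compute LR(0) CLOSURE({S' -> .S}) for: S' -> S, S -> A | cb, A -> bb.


Start: S' -> .S
For each item with dot before a nonterminal B, add B -> .γ for every B-production
Closure: [S' -> .S, S -> .A, S -> .cb, A -> .bb]


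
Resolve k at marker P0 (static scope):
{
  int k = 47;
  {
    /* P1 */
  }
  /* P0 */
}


k declared in the same block as P0
k = 47


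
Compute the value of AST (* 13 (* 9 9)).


Evaluate inner: (* 9 9) = 81
Evaluate root: (* 13 81) = 1053
Result: 1053


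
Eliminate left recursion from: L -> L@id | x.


Left-recursive alternatives: L@id; non-recursive: x
Introduce L': L -> xL', L' -> @idL' | ε


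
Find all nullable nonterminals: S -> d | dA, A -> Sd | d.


A nonterminal is nullable iff some alternative derives ε (directly, or every symbol in it is nullable)
Nullable: {}


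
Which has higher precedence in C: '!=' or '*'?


'*' is multiplicative (level 10); '!=' is equality (level 6)
Higher level binds tighter
'*' has higher precedence than '!='


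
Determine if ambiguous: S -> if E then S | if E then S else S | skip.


dangling else: 'if E then if E then skip else skip' parses two ways
Ambiguous


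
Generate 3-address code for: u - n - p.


Break into single-operator statements:
t1 = u - n
t2 = t1 - p


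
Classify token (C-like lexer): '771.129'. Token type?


Pattern: digits with a decimal point
Type: FLOAT_LITERAL


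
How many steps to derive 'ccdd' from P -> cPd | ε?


Derivation: P => cPd => ccPdd => ccdd
Steps: 3


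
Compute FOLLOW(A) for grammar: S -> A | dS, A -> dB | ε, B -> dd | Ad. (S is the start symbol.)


$ ∈ FOLLOW(S). For each A -> αBβ: add FIRST(β)\{ε} to FOLLOW(B); if β nullable, add FOLLOW(A).
FOLLOW(A) = {$, d}


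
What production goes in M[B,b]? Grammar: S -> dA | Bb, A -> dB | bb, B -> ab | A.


For [B, b]: 'b' ∈ FIRST(A)
Entry: B -> A


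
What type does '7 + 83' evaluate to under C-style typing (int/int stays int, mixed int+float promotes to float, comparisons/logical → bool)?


Operand types: int + int
Rule: mixed int/float promotes to float; int/int stays int
Result type: int


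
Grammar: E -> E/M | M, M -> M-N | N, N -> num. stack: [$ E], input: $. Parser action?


start symbol E on stack, input exhausted
Action: accept


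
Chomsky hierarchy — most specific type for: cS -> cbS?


LHS has context (more than one symbol) and |LHS| ≤ |RHS|
Classification: Type 1 (Context-Sensitive)


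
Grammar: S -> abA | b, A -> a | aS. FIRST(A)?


Per alternative of A: FIRST(a) = {a}; FIRST(aS) = {a}
FIRST(A) = {a}


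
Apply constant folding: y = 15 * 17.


15 * 17 = 255 at compile time
Optimized: y = 255


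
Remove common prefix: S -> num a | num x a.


Common prefix: 'num'
Factored: S -> num S', S' -> a | x a


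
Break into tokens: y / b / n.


Scan left to right, longest-match per lexeme
Tokens: ID(y), OP(/), ID(b), OP(/), ID(n)


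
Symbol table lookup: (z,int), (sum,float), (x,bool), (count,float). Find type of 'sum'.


Lookup 'sum' → type float


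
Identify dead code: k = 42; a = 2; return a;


k is assigned but never read
Dead: 'k = 42'


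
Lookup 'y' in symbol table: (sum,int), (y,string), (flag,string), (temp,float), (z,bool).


Lookup 'y' → type string


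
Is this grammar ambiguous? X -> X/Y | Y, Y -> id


precedence layered via separate nonterminal Y: deterministic
Unambiguous


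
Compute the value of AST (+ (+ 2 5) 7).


Evaluate inner: (+ 2 5) = 7
Evaluate root: (+ 7 7) = 14
Result: 14


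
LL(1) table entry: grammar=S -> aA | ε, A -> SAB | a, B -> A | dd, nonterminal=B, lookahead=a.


For [B, a]: 'a' ∈ FIRST(A)
Entry: B -> A


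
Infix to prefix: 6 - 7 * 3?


'*' binds tighter: tree is (- 6 (* 7 3))
Prefix: - 6 * 7 3


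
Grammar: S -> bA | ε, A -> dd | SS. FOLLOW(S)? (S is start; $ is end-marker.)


$ ∈ FOLLOW(S). For each A -> αBβ: add FIRST(β)\{ε} to FOLLOW(B); if β nullable, add FOLLOW(A).
FOLLOW(S) = {$, b}


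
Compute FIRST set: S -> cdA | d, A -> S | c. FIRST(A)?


Per alternative of A: FIRST(S) = {c, d}; FIRST(c) = {c}
FIRST(A) = {c, d}


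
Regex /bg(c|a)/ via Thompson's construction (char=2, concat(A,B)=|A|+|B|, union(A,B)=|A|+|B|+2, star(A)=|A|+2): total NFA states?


Syntax tree has 4 char leaf(s), 1 union(s), 0 star(s)
chars contribute 4×2 = 8; each union adds +2; each star adds +2
Total: 8 + 2 + 0 = 10 states


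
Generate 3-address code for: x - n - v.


Break into single-operator statements:
t1 = x - n
t2 = t1 - v


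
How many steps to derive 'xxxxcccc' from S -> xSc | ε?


Derivation: S => xSc => xxScc => xxxSccc => xxxxScccc => xxxxcccc
Steps: 5


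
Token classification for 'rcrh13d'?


Pattern: letter/underscore followed by alphanumerics, not a keyword
Type: IDENTIFIER


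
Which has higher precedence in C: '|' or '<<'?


'<<' is shift (level 8); '|' is bitwise OR (level 3)
Higher level binds tighter
'<<' has higher precedence than '|'


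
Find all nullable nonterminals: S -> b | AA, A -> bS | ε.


A nonterminal is nullable iff some alternative derives ε (directly, or every symbol in it is nullable)
Nullable: {A, S}


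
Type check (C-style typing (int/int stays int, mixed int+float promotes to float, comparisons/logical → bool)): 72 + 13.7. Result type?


Operand types: int + float
Rule: mixed int/float promotes to float; int/int stays int
Result type: float


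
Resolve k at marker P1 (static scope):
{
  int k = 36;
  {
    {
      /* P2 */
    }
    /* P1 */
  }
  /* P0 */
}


P1's block does not declare k; resolves to the enclosing declaration at depth 0
k = 36


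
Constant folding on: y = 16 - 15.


16 - 15 = 1 at compile time
Optimized: y = 1


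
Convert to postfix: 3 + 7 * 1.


* has higher precedence, evaluate 7*1 first
Postfix: 3 7 1 * +


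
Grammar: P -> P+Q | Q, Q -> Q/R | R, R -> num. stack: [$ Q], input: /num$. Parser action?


shift '/' to continue Q -> Q/R
Action: shift


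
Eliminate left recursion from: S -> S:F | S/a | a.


Left-recursive alternatives: S:F, S/a; non-recursive: a
Introduce S': S -> aS', S' -> :FS' | /aS' | ε


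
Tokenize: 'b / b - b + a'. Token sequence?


Scan left to right, longest-match per lexeme
Tokens: ID(b), OP(/), ID(b), OP(-), ID(b), OP(+), ID(a)


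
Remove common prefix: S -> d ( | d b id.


Common prefix: 'd'
Factored: S -> d S', S' -> ( | b id


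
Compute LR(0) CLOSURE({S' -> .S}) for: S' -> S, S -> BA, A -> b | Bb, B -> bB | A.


Start: S' -> .S
For each item with dot before a nonterminal B, add B -> .γ for every B-production
Closure: [S' -> .S, S -> .BA, B -> .bB, B -> .A, A -> .b, A -> .Bb]


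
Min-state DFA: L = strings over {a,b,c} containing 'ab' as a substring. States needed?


KMP-style automaton: 2 progress states + 1 absorbing accept = 3
Minimal DFA: 3 states


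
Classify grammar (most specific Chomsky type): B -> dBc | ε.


Single nonterminal LHS, but d^n c^n is not regular
Classification: Type 2 (Context-Free)


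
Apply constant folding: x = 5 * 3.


5 * 3 = 15 at compile time
Optimized: x = 15


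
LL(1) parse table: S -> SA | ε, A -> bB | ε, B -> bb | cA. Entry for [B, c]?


For [B, c]: 'c' ∈ FIRST(cA)
Entry: B -> cA


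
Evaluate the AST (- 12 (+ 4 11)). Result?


Evaluate inner: (+ 4 11) = 15
Evaluate root: (- 12 15) = -3
Result: -3


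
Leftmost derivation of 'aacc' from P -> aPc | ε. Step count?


Derivation: P => aPc => aaPcc => aacc
Steps: 3


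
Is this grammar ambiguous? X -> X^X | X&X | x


'x^x&x' has two parse trees (no precedence encoded between ^ and &)
Ambiguous


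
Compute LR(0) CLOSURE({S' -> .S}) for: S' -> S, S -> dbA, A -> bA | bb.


Start: S' -> .S
For each item with dot before a nonterminal B, add B -> .γ for every B-production
Closure: [S' -> .S, S -> .dbA]


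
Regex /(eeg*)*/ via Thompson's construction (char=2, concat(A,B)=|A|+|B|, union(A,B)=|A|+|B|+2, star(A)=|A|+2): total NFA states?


Syntax tree has 3 char leaf(s), 0 union(s), 2 star(s)
chars contribute 3×2 = 6; each union adds +2; each star adds +2
Total: 6 + 0 + 4 = 10 states


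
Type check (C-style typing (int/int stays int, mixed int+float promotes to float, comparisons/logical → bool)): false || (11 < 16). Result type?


Operand types: bool || bool
Rule: logical operators take bool operands and yield bool
Result type: bool


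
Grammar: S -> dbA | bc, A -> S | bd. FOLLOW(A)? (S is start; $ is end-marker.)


$ ∈ FOLLOW(S). For each A -> αBβ: add FIRST(β)\{ε} to FOLLOW(B); if β nullable, add FOLLOW(A).
FOLLOW(A) = {$}


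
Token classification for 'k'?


Pattern: letter/underscore followed by alphanumerics, not a keyword
Type: IDENTIFIER


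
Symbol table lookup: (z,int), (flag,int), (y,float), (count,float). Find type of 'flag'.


Lookup 'flag' → type int


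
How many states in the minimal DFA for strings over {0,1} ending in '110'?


Track the longest suffix of input matching a prefix of '110': 4 classes (prefixes of length 0..3)
Minimal DFA: 4 states


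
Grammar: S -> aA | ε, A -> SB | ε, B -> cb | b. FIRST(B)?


Per alternative of B: FIRST(cb) = {c}; FIRST(b) = {b}
FIRST(B) = {b, c}


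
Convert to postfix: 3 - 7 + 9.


Left to right (same or higher precedence on left)
Postfix: 3 7 - 9 +


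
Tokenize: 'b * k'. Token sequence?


Scan left to right, longest-match per lexeme
Tokens: ID(b), OP(*), ID(k)


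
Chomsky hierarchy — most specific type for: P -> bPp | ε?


Single nonterminal LHS, but b^n p^n is not regular
Classification: Type 2 (Context-Free)


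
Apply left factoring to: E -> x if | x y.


Common prefix: 'x'
Factored: E -> x E', E' -> if | y


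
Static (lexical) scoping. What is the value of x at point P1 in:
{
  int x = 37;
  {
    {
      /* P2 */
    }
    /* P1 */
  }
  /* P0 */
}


P1's block does not declare x; resolves to the enclosing declaration at depth 0
x = 37


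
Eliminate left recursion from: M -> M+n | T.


Left-recursive alternatives: M+n; non-recursive: T
Introduce M': M -> TM', M' -> +nM' | ε


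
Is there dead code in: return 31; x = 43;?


statement follows a return and is unreachable
Dead: 'x = 43'


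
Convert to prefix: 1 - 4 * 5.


'*' binds tighter: tree is (- 1 (* 4 5))
Prefix: - 1 * 4 5


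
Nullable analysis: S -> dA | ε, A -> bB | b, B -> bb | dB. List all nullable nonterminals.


A nonterminal is nullable iff some alternative derives ε (directly, or every symbol in it is nullable)
Nullable: {S}


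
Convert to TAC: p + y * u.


Break into single-operator statements:
t1 = y * u
t2 = p + t1


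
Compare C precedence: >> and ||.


'>>' is shift (level 8); '||' is logical OR (level 1)
Higher level binds tighter
'>>' has higher precedence than '||'


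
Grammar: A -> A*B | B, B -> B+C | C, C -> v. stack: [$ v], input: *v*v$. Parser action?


'v' on top is the handle for C -> v
Action: reduce (C -> v)


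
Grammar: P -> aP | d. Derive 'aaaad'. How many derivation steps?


Derivation: P => aP => aaP => aaaP => aaaaP => aaaad
Steps: 5


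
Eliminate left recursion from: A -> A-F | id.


Left-recursive alternatives: A-F; non-recursive: id
Introduce A': A -> idA', A' -> -FA' | ε


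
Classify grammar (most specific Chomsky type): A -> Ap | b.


Left-linear: every RHS is a terminal or one nonterminal followed by a terminal
Classification: Type 3 (Regular)


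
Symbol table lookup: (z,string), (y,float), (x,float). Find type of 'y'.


Lookup 'y' → type float


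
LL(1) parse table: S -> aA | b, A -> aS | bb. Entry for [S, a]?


For [S, a]: 'a' ∈ FIRST(aA)
Entry: S -> aA


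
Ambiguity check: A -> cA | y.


right-linear, alternatives start with distinct terminals 'c' vs 'y': unique leftmost derivation
Unambiguous


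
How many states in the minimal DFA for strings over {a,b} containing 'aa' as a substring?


KMP-style automaton: 2 progress states + 1 absorbing accept = 3
Minimal DFA: 3 states


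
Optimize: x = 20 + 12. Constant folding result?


20 + 12 = 32 at compile time
Optimized: x = 32


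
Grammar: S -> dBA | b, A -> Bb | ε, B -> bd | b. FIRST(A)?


Per alternative of A: FIRST(Bb) = {b}; FIRST(ε) = {ε}
FIRST(A) = {b, ε}


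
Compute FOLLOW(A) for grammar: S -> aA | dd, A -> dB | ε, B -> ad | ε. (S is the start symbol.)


$ ∈ FOLLOW(S). For each A -> αBβ: add FIRST(β)\{ε} to FOLLOW(B); if β nullable, add FOLLOW(A).
FOLLOW(A) = {$}


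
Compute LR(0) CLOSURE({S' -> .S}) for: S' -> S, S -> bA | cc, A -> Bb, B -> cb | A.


Start: S' -> .S
For each item with dot before a nonterminal B, add B -> .γ for every B-production
Closure: [S' -> .S, S -> .bA, S -> .cc]


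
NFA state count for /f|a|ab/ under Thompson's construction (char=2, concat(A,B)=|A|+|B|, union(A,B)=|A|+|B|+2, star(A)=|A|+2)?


Syntax tree has 4 char leaf(s), 2 union(s), 0 star(s)
chars contribute 4×2 = 8; each union adds +2; each star adds +2
Total: 8 + 4 + 0 = 12 states


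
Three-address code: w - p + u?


Break into single-operator statements:
t1 = w - p
t2 = t1 + u


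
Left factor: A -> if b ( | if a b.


Common prefix: 'if'
Factored: A -> if A', A' -> b ( | a b


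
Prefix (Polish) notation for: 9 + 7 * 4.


'*' binds tighter: tree is (+ 9 (* 7 4))
Prefix: + 9 * 7 4


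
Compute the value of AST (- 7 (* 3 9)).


Evaluate inner: (* 3 9) = 27
Evaluate root: (- 7 27) = -20
Result: -20


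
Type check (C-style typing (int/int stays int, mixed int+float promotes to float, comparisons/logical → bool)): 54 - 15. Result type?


Operand types: int - int
Rule: mixed int/float promotes to float; int/int stays int
Result type: int


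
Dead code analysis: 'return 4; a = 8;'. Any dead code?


statement follows a return and is unreachable
Dead: 'a = 8'


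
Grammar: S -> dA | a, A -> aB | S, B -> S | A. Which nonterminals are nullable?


A nonterminal is nullable iff some alternative derives ε (directly, or every symbol in it is nullable)
Nullable: {}


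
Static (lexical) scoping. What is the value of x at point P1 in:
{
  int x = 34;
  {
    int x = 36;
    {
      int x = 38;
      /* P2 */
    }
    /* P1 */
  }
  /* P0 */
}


x declared in the same block as P1
x = 36


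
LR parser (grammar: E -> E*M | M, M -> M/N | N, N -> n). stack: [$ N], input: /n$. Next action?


'N' (not preceded by M/) is the handle for M -> N
Action: reduce (M -> N)


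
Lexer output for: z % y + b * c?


Scan left to right, longest-match per lexeme
Tokens: ID(z), OP(%), ID(y), OP(+), ID(b), OP(*), ID(c)


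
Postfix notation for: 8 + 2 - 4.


Left to right (same or higher precedence on left)
Postfix: 8 2 + 4 -


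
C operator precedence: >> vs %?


'%' is multiplicative (level 10); '>>' is shift (level 8)
Higher level binds tighter
'%' has higher precedence than '>>'


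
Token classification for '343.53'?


Pattern: digits with a decimal point
Type: FLOAT_LITERAL


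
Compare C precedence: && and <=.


'<=' is relational (level 7); '&&' is logical AND (level 2)
Higher level binds tighter
'<=' has higher precedence than '&&'


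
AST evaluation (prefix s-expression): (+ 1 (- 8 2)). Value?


Evaluate inner: (- 8 2) = 6
Evaluate root: (+ 1 6) = 7
Result: 7


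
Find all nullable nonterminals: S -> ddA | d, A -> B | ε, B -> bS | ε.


A nonterminal is nullable iff some alternative derives ε (directly, or every symbol in it is nullable)
Nullable: {A, B}


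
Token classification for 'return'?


Pattern: reserved word
Type: KEYWORD


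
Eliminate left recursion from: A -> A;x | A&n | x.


Left-recursive alternatives: A;x, A&n; non-recursive: x
Introduce A': A -> xA', A' -> ;xA' | &nA' | ε


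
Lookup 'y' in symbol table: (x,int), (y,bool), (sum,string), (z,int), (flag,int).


Lookup 'y' → type bool


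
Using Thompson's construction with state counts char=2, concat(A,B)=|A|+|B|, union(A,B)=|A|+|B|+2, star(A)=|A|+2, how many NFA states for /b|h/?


Syntax tree has 2 char leaf(s), 1 union(s), 0 star(s)
chars contribute 2×2 = 4; each union adds +2; each star adds +2
Total: 4 + 2 + 0 = 6 states


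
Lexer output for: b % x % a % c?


Scan left to right, longest-match per lexeme
Tokens: ID(b), OP(%), ID(x), OP(%), ID(a), OP(%), ID(c)


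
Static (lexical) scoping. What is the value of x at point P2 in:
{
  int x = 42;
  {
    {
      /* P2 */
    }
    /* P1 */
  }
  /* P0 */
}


P2's block does not declare x; resolves to the enclosing declaration at depth 0
x = 42


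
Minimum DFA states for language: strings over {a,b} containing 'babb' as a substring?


KMP-style automaton: 4 progress states + 1 absorbing accept = 5
Minimal DFA: 5 states


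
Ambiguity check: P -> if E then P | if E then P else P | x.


dangling else: 'if E then if E then x else x' parses two ways
Ambiguous


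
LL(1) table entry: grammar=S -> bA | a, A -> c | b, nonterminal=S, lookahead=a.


For [S, a]: 'a' ∈ FIRST(a)
Entry: S -> a


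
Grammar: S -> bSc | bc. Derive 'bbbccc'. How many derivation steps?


Derivation: S => bSc => bbScc => bbbccc
Steps: 3


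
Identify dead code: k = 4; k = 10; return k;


first assignment to k is overwritten before any read
Dead: 'k = 4'


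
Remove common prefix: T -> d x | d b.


Common prefix: 'd'
Factored: T -> d T', T' -> x | b


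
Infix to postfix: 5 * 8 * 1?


Left to right (same or higher precedence on left)
Postfix: 5 8 * 1 *


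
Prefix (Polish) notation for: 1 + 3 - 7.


left-to-right (same/higher precedence on left): tree is (- (+ 1 3) 7)
Prefix: - + 1 3 7


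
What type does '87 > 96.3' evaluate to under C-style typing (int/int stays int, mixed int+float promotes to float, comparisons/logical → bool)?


Operand types: int > float
Rule: comparison yields bool
Result type: bool


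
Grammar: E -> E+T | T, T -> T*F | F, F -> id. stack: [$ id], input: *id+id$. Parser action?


'id' on top is the handle for F -> id
Action: reduce (F -> id)


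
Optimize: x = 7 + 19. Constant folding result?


7 + 19 = 26 at compile time
Optimized: x = 26


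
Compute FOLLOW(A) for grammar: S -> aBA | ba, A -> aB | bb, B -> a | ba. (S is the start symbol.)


$ ∈ FOLLOW(S). For each A -> αBβ: add FIRST(β)\{ε} to FOLLOW(B); if β nullable, add FOLLOW(A).
FOLLOW(A) = {$}


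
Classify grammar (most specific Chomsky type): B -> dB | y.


Right-linear: every RHS is a terminal or a terminal followed by one nonterminal
Classification: Type 3 (Regular)


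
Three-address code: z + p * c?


Break into single-operator statements:
t1 = p * c
t2 = z + t1


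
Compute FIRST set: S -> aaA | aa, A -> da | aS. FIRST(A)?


Per alternative of A: FIRST(da) = {d}; FIRST(aS) = {a}
FIRST(A) = {a, d}


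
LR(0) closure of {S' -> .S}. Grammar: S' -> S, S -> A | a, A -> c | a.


Start: S' -> .S
For each item with dot before a nonterminal B, add B -> .γ for every B-production
Closure: [S' -> .S, S -> .A, S -> .a, A -> .c, A -> .a]


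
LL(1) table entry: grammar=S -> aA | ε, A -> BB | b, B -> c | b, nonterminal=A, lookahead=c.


For [A, c]: 'c' ∈ FIRST(BB)
Entry: A -> BB


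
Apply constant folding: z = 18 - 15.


18 - 15 = 3 at compile time
Optimized: z = 3


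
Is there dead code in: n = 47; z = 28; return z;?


n is assigned but never read
Dead: 'n = 47'


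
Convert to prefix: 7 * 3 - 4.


left-to-right (same/higher precedence on left): tree is (- (* 7 3) 4)
Prefix: - * 7 3 4


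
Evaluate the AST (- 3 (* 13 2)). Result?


Evaluate inner: (* 13 2) = 26
Evaluate root: (- 3 26) = -23
Result: -23


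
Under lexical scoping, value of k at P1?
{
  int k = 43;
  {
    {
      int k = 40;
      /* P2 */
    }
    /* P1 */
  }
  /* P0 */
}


P1's block does not declare k; resolves to the enclosing declaration at depth 0
k = 43


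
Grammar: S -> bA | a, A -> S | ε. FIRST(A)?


Per alternative of A: FIRST(S) = {a, b}; FIRST(ε) = {ε}
FIRST(A) = {a, b, ε}


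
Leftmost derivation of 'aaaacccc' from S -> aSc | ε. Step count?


Derivation: S => aSc => aaScc => aaaSccc => aaaaScccc => aaaacccc
Steps: 5


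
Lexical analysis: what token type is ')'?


Pattern: delimiter/punctuation
Type: PUNCTUATION


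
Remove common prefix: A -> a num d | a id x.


Common prefix: 'a'
Factored: A -> a A', A' -> num d | id x


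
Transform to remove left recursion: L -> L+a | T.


Left-recursive alternatives: L+a; non-recursive: T
Introduce L': L -> TL', L' -> +aL' | ε


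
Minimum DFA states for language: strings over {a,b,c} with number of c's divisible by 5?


Track (count of c) mod 5: states 0..4, accept at 0
Minimal DFA: 5 states


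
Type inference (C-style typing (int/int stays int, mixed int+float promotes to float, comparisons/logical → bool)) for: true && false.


Operand types: bool && bool
Rule: logical operators take bool operands and yield bool
Result type: bool


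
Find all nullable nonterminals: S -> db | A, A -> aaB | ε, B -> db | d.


A nonterminal is nullable iff some alternative derives ε (directly, or every symbol in it is nullable)
Nullable: {A, S}


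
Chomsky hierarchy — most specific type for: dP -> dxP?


LHS has context (more than one symbol) and |LHS| ≤ |RHS|
Classification: Type 1 (Context-Sensitive)


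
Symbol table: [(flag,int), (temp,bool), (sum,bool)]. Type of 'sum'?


Lookup 'sum' → type bool


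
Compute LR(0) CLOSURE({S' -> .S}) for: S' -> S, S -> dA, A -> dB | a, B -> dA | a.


Start: S' -> .S
For each item with dot before a nonterminal B, add B -> .γ for every B-production
Closure: [S' -> .S, S -> .dA]


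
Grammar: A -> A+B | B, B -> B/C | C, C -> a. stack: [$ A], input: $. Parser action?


start symbol A on stack, input exhausted
Action: accept


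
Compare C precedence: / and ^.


'/' is multiplicative (level 10); '^' is bitwise XOR (level 4)
Higher level binds tighter
'/' has higher precedence than '^'


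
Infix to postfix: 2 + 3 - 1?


Left to right (same or higher precedence on left)
Postfix: 2 3 + 1 -


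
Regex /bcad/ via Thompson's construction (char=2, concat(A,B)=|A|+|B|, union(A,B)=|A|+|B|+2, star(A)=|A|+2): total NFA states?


Syntax tree has 4 char leaf(s), 0 union(s), 0 star(s)
chars contribute 4×2 = 8; each union adds +2; each star adds +2
Total: 8 + 0 + 0 = 8 states


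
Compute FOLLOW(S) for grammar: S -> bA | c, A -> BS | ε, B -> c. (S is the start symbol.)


$ ∈ FOLLOW(S). For each A -> αBβ: add FIRST(β)\{ε} to FOLLOW(B); if β nullable, add FOLLOW(A).
FOLLOW(S) = {$}


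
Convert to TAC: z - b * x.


Break into single-operator statements:
t1 = b * x
t2 = z - t1


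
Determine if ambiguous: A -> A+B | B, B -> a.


precedence layered via separate nonterminal B: deterministic
Unambiguous


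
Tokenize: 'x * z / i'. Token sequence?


Scan left to right, longest-match per lexeme
Tokens: ID(x), OP(*), ID(z), OP(/), ID(i)


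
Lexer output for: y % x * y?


Scan left to right, longest-match per lexeme
Tokens: ID(y), OP(%), ID(x), OP(*), ID(y)


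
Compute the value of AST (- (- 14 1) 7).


Evaluate inner: (- 14 1) = 13
Evaluate root: (- 13 7) = 6
Result: 6


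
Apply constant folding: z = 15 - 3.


15 - 3 = 12 at compile time
Optimized: z = 12


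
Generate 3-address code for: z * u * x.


Break into single-operator statements:
t1 = z * u
t2 = t1 * x


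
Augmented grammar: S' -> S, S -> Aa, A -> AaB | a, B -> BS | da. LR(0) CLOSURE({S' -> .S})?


Start: S' -> .S
For each item with dot before a nonterminal B, add B -> .γ for every B-production
Closure: [S' -> .S, S -> .Aa, A -> .AaB, A -> .a]


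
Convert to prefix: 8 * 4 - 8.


left-to-right (same/higher precedence on left): tree is (- (* 8 4) 8)
Prefix: - * 8 4 8


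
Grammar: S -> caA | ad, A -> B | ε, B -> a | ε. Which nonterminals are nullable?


A nonterminal is nullable iff some alternative derives ε (directly, or every symbol in it is nullable)
Nullable: {A, B}


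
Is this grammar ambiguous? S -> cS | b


right-linear, alternatives start with distinct terminals 'c' vs 'b': unique leftmost derivation
Unambiguous


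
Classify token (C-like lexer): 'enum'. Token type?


Pattern: reserved word
Type: KEYWORD
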